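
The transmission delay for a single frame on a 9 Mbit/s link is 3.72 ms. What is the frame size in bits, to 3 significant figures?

L = R × t_tx = 9000000 b/s × 0.00372 s = 33480 bits.

33500 bits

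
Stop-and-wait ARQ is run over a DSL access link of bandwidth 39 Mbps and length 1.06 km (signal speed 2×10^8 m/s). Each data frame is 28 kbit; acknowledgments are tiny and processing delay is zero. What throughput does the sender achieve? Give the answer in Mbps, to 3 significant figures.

t_tx = L/R = 28000/39000000 = 0.000717949 s.
t_prop = 1060/200000000 = 5.3e-06 s; RTT = 1.06e-05 s.
Cycle = t_tx + RTT = 0.000728549 s.
Throughput = L / cycle = 28000 / 0.000728549 = 38.4 Mbps.

38.4 Mbps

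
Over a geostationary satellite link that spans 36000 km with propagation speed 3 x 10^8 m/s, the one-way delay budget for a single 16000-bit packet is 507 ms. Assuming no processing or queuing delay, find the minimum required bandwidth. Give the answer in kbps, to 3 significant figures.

Propagation delay = 36000000 / 300000000 = 120 ms.
Transmission budget = 507 − 120 = 387 ms.
R ≥ L / t_tx = 16000 bits / 0.387 s = 41.3 kbps.

41.3 kbps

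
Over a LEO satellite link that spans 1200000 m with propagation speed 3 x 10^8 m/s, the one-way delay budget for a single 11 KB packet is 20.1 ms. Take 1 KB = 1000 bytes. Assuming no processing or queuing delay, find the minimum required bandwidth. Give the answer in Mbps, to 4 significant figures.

5.466 Mbps

L = 88000 bits.
Propagation delay = 1200000 / 300000000 = 4 ms.
Transmission budget = 20.1 − 4 = 16.1 ms.
R ≥ L / t_tx = 88000 bits / 0.0161 s = 5.466 Mbps.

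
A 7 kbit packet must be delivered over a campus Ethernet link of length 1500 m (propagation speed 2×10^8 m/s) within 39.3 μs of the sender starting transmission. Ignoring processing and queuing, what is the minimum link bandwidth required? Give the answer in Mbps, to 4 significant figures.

220.1 Mbps

Propagation delay = 1500 / 200000000 = 7.5 μs.
Transmission budget = 39.3 − 7.5 = 31.8 μs.
R ≥ L / t_tx = 7000 bits / 3.18e-05 s = 220.1 Mbps.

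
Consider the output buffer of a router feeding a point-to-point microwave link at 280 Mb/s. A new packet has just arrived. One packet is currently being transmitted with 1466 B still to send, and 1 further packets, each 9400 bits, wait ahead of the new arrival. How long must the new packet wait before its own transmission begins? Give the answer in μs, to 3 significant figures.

75.5 μs

Each queued packet: L/R = 9400/280000000 = 33.5714 μs.
1 queued → 33.5714 μs.
Plus remaining 11728 bits of current packet: 41.8857 μs.
Queuing delay = 75.5 μs.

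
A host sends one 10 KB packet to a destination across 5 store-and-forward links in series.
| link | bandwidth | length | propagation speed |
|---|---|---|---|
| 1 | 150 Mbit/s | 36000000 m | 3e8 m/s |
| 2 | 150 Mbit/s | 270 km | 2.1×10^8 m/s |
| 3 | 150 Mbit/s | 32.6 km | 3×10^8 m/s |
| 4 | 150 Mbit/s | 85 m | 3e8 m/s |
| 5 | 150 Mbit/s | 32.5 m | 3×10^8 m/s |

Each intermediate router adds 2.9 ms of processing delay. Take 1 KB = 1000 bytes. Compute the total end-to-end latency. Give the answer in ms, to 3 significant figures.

L = 80000 bits.
Transmission delay per hop = L/R = 80000/150000000 = 0.533333 ms; 5 hops → 2.66667 ms.
Propagation delays (d/s per hop): 120, 1.28571, 0.108667, 0.000283333, 0.000108333 ms; sum = 121.395 ms.
Processing at 4 router(s): 4 × 2.9 ms = 11.6 ms.
End-to-end = 136 ms.

136 ms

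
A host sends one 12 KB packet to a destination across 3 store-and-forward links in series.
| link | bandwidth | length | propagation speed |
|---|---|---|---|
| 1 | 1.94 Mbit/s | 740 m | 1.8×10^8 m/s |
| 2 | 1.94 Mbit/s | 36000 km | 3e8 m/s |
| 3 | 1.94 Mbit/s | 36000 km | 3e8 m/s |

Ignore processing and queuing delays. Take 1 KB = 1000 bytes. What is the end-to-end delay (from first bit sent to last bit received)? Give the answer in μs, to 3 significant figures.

388000 μs

L = 96000 bits.
Transmission delay per hop = L/R = 96000/1940000 = 49484.5 μs; 3 hops → 148454 μs.
Propagation delays (d/s per hop): 4.11111, 120000, 120000 μs; sum = 240004 μs.
End-to-end = 388000 μs.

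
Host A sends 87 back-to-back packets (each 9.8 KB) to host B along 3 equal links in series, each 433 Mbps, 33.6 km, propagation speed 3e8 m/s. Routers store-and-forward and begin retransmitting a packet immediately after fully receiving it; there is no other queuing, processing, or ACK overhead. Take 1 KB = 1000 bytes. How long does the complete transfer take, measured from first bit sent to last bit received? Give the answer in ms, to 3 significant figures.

Per-hop transmission t_tx = L/R = 78400/433000000 = 0.181062 ms.
Per-hop propagation t_prop = 33600/300000000 = 0.112 ms.
Pipeline fill: first packet needs 3·t_tx to clear all hops; remaining 86 packets each add one t_tx.
Total = (3+87-1)·t_tx + 3·t_prop = 89·0.181062 + 3·0.112 = 16.5 ms.

16.5 ms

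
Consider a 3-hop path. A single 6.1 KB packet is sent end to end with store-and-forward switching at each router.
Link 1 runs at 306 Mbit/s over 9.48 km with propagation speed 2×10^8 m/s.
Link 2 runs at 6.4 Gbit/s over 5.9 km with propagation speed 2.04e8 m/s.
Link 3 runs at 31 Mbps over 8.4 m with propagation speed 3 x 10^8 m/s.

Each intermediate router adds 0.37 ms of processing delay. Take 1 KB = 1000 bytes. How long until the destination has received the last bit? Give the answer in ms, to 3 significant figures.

2.56 ms

L = 48800 bits.
Transmission delays (L/R per hop): 0.159477, 0.007625, 1.57419 ms; sum = 1.7413 ms.
Propagation delays (d/s per hop): 0.0474, 0.0289216, 2.8e-05 ms; sum = 0.0763496 ms.
Processing at 2 router(s): 2 × 0.37 ms = 0.74 ms.
End-to-end = 2.56 ms.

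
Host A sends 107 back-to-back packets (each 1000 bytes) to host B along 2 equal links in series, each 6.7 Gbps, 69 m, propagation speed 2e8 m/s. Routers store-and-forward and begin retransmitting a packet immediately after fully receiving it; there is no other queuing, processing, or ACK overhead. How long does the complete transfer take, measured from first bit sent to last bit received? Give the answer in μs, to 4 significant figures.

129.6 μs

Per-hop transmission t_tx = L/R = 8000/6700000000 = 1.19403 μs.
Per-hop propagation t_prop = 69/200000000 = 0.345 μs.
Pipeline fill: first packet needs 2·t_tx to clear all hops; remaining 106 packets each add one t_tx.
Total = (2+107-1)·t_tx + 2·t_prop = 108·1.19403 + 2·0.345 = 129.6 μs.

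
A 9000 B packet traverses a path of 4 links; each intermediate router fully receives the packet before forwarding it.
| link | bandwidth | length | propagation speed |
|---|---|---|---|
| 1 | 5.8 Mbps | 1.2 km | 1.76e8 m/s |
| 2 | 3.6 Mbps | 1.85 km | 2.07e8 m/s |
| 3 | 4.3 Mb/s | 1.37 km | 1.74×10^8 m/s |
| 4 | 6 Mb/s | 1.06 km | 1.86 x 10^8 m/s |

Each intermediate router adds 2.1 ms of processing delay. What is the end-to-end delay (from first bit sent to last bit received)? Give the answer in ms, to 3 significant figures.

67.5 ms

L = 9000 × 8 = 72000 bits.
Transmission delays (L/R per hop): 12.4138, 20, 16.7442, 12 ms; sum = 61.158 ms.
Propagation delays (d/s per hop): 0.00681818, 0.0089372, 0.00787356, 0.00569892 ms; sum = 0.0293279 ms.
Processing at 3 router(s): 3 × 2.1 ms = 6.3 ms.
End-to-end = 67.5 ms.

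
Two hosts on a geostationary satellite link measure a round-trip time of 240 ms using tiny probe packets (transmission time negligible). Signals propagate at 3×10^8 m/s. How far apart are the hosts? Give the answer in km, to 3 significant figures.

One-way propagation = RTT/2 = 120 ms.
d = s × t = 300000000 × 0.12 = 36000 km.

36000 km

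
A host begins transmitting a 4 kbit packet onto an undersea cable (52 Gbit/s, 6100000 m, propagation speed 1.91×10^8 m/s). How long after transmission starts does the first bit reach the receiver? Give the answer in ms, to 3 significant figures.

31.9 ms

First bit experiences only propagation delay: d/s = 6100000/191000000 = 31.9 ms.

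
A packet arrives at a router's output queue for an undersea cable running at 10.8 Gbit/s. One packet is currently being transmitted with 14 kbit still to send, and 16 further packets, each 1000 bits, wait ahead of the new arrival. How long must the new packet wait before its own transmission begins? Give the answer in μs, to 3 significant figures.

Each queued packet: L/R = 1000/10800000000 = 0.0925926 μs.
16 queued → 1.48148 μs.
Plus remaining 14000 bits of current packet: 1.2963 μs.
Queuing delay = 2.78 μs.

2.78 μs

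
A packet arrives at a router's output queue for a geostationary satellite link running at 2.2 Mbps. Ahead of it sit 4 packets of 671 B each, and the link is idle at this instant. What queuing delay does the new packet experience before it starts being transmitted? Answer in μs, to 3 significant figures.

Each queued packet: L/R = 5368/2200000 = 2440 μs.
4 queued → 9760 μs.
Queuing delay = 9760 μs.

9760 μs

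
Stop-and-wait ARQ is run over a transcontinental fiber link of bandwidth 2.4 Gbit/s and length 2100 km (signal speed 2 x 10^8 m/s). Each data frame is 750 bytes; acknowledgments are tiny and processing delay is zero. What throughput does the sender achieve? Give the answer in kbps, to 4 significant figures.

t_tx = L/R = 6000/2400000000 = 2.5e-06 s.
t_prop = 2100000/200000000 = 0.0105 s; RTT = 0.021 s.
Cycle = t_tx + RTT = 0.0210025 s.
Throughput = L / cycle = 6000 / 0.0210025 = 285.7 kbps.

285.7 kbps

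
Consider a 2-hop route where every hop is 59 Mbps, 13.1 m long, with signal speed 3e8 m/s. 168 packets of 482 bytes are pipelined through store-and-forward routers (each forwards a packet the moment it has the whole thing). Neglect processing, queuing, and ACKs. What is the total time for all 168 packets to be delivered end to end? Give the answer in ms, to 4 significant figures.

11.05 ms

Per-hop transmission t_tx = L/R = 3856/59000000 = 0.0653559 ms.
Per-hop propagation t_prop = 13.1/300000000 = 4.36667e-05 ms.
Pipeline fill: first packet needs 2·t_tx to clear all hops; remaining 167 packets each add one t_tx.
Total = (2+168-1)·t_tx + 2·t_prop = 169·0.0653559 + 2·4.36667e-05 = 11.05 ms.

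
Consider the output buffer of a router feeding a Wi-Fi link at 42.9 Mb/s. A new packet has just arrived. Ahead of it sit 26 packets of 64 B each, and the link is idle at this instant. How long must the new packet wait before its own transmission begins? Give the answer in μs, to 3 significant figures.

Each queued packet: L/R = 512/42900000 = 11.9347 μs.
26 queued → 310.303 μs.
Queuing delay = 310 μs.

310 μs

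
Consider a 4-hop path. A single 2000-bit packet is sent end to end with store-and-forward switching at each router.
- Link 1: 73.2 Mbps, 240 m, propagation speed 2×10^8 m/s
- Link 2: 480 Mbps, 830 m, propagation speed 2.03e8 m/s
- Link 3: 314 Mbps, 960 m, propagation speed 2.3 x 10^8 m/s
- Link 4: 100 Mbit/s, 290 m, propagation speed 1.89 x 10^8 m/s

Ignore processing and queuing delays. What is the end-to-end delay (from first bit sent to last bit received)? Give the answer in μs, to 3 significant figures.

68.9 μs

Transmission delays (L/R per hop): 27.3224, 4.16667, 6.36943, 20 μs; sum = 57.8585 μs.
Propagation delays (d/s per hop): 1.2, 4.08867, 4.17391, 1.53439 μs; sum = 10.997 μs.
End-to-end = 68.9 μs.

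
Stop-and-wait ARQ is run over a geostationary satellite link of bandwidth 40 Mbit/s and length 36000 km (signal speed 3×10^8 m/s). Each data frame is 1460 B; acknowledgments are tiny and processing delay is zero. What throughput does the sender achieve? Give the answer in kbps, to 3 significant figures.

48.6 kbps

t_tx = L/R = 11680/40000000 = 0.000292 s.
t_prop = 36000000/300000000 = 0.12 s; RTT = 0.24 s.
Cycle = t_tx + RTT = 0.240292 s.
Throughput = L / cycle = 11680 / 0.240292 = 48.6 kbps.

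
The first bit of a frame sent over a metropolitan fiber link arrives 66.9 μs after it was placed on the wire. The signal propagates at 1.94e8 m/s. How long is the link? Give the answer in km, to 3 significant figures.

13.0 km

d = s × t_prop = 194000000 × 6.69e-05 = 13.0 km.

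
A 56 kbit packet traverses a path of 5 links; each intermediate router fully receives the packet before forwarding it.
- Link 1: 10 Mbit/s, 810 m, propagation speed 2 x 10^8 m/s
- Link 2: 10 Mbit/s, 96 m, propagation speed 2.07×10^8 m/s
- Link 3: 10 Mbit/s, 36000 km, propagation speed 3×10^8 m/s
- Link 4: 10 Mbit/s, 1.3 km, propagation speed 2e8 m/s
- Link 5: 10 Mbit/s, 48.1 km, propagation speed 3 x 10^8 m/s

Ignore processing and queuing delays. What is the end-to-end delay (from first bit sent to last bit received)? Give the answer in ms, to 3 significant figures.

148 ms

L = 56000 bits.
Transmission delay per hop = L/R = 56000/10000000 = 5.6 ms; 5 hops → 28 ms.
Propagation delays (d/s per hop): 0.00405, 0.000463768, 120, 0.0065, 0.160333 ms; sum = 120.171 ms.
End-to-end = 148 ms.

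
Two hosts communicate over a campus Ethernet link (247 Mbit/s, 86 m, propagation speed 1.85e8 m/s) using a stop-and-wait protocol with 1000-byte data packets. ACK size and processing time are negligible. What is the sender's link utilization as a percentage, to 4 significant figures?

t_tx = L/R = 8000/247000000 = 3.23887e-05 s.
t_prop = 86/185000000 = 4.64865e-07 s; RTT = 9.2973e-07 s.
Cycle = t_tx + RTT = 3.33184e-05 s.
Utilization = t_tx / cycle = 3.23887e-05/3.33184e-05 = 97.21 %.

97.21 %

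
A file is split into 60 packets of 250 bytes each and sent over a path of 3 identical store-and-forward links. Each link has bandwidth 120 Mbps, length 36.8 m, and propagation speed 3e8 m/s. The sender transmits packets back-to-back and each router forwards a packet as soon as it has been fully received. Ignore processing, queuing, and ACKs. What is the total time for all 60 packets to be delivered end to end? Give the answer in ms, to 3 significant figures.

Per-hop transmission t_tx = L/R = 2000/120000000 = 0.0166667 ms.
Per-hop propagation t_prop = 36.8/300000000 = 0.000122667 ms.
Pipeline fill: first packet needs 3·t_tx to clear all hops; remaining 59 packets each add one t_tx.
Total = (3+60-1)·t_tx + 3·t_prop = 62·0.0166667 + 3·0.000122667 = 1.03 ms.

1.03 ms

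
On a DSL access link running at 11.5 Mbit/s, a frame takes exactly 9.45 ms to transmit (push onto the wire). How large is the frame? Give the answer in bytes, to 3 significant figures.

L = R × t_tx = 11500000 b/s × 0.00945 s = 108675 bits.
In bytes: 108675 / 8 = 13600 bytes.

13600 bytes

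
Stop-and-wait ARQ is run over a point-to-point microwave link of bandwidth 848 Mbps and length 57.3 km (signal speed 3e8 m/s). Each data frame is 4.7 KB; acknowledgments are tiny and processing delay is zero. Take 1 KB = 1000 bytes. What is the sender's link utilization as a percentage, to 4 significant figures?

t_tx = L/R = 37600/848000000 = 4.43396e-05 s.
t_prop = 57300/300000000 = 0.000191 s; RTT = 0.000382 s.
Cycle = t_tx + RTT = 0.00042634 s.
Utilization = t_tx / cycle = 4.43396e-05/0.00042634 = 10.40 %.

10.40 %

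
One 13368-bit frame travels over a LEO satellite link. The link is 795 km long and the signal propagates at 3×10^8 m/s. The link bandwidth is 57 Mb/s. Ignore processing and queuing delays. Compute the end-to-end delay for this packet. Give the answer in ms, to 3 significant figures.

Transmission delay = L/R = 13368 / 57000000 = 0.234526 ms.
Propagation delay = d/s = 795000 m / 300000000 m/s = 2.65 ms.
Total = 2.88 ms.

2.88 ms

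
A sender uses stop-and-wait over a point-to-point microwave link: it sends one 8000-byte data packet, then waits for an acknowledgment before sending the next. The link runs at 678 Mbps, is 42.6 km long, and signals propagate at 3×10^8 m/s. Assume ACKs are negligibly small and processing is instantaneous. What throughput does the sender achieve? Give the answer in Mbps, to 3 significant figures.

169 Mbps

t_tx = L/R = 64000/678000000 = 9.43953e-05 s.
t_prop = 42600/300000000 = 0.000142 s; RTT = 0.000284 s.
Cycle = t_tx + RTT = 0.000378395 s.
Throughput = L / cycle = 64000 / 0.000378395 = 169 Mbps.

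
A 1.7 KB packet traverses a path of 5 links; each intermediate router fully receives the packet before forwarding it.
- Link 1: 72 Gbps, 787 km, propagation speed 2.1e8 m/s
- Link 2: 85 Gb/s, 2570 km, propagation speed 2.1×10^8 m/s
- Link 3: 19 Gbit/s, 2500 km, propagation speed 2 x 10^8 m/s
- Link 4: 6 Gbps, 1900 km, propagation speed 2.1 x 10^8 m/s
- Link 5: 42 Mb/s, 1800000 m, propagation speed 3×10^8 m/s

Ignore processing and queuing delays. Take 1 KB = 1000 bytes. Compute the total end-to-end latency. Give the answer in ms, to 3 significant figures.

L = 13600 bits.
Transmission delays (L/R per hop): 0.000188889, 0.00016, 0.000715789, 0.00226667, 0.32381 ms; sum = 0.327141 ms.
Propagation delays (d/s per hop): 3.74762, 12.2381, 12.5, 9.04762, 6 ms; sum = 43.5333 ms.
End-to-end = 43.9 ms.

43.9 ms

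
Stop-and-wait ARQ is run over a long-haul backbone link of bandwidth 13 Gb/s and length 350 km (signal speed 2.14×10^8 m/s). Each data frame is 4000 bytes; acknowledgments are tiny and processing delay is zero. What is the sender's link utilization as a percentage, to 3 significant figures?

t_tx = L/R = 32000/13000000000 = 2.46154e-06 s.
t_prop = 350000/214000000 = 0.00163551 s; RTT = 0.00327103 s.
Cycle = t_tx + RTT = 0.00327349 s.
Utilization = t_tx / cycle = 2.46154e-06/0.00327349 = 0.0752 %.

0.0752 %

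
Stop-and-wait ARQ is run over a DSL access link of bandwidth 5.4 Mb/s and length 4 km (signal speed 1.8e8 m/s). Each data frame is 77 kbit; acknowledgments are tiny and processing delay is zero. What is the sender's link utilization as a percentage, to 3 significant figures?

t_tx = L/R = 77000/5400000 = 0.0142593 s.
t_prop = 4000/180000000 = 2.22222e-05 s; RTT = 4.44444e-05 s.
Cycle = t_tx + RTT = 0.0143037 s.
Utilization = t_tx / cycle = 0.0142593/0.0143037 = 99.7 %.

99.7 %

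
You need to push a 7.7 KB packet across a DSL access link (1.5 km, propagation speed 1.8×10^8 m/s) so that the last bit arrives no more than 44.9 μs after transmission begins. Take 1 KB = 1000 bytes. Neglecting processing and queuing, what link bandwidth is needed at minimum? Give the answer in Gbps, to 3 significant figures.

L = 61600 bits.
Propagation delay = 1500 / 180000000 = 8.33333 μs.
Transmission budget = 44.9 − 8.33333 = 36.5667 μs.
R ≥ L / t_tx = 61600 bits / 3.65667e-05 s = 1.68 Gbps.

1.68 Gbps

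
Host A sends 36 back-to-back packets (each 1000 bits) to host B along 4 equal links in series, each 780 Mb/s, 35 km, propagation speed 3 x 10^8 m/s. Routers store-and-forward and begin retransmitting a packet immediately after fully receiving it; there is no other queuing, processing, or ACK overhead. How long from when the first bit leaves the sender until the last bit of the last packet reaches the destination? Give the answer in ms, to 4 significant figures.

0.5167 ms

Per-hop transmission t_tx = L/R = 1000/780000000 = 0.00128205 ms.
Per-hop propagation t_prop = 35000/300000000 = 0.116667 ms.
Pipeline fill: first packet needs 4·t_tx to clear all hops; remaining 35 packets each add one t_tx.
Total = (4+36-1)·t_tx + 4·t_prop = 39·0.00128205 + 4·0.116667 = 0.5167 ms.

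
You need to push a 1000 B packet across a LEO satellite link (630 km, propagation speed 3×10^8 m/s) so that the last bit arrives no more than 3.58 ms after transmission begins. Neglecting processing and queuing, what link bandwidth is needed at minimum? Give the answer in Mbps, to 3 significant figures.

5.41 Mbps

L = 8000 bits.
Propagation delay = 630000 / 300000000 = 2.1 ms.
Transmission budget = 3.58 − 2.1 = 1.48 ms.
R ≥ L / t_tx = 8000 bits / 0.00148 s = 5.41 Mbps.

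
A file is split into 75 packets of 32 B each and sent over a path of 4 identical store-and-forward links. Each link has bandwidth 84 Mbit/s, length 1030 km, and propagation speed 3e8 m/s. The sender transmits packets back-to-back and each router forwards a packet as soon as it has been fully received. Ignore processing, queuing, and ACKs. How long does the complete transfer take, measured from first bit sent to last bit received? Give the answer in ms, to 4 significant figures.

13.97 ms

Per-hop transmission t_tx = L/R = 256/84000000 = 0.00304762 ms.
Per-hop propagation t_prop = 1030000/300000000 = 3.43333 ms.
Pipeline fill: first packet needs 4·t_tx to clear all hops; remaining 74 packets each add one t_tx.
Total = (4+75-1)·t_tx + 4·t_prop = 78·0.00304762 + 4·3.43333 = 13.97 ms.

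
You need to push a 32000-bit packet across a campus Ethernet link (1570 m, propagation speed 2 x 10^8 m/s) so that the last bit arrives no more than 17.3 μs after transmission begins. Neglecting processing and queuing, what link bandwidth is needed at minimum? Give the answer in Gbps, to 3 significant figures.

3.39 Gbps

Propagation delay = 1570 / 200000000 = 7.85 μs.
Transmission budget = 17.3 − 7.85 = 9.45 μs.
R ≥ L / t_tx = 32000 bits / 9.45e-06 s = 3.39 Gbps.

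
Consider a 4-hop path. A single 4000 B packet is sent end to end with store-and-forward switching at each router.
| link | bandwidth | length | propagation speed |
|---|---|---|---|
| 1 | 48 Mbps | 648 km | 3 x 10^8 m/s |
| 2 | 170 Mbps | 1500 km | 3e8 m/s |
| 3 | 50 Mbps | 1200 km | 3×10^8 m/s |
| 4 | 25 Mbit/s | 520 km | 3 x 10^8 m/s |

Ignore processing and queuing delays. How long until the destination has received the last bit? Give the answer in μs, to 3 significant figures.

15700 μs

L = 4000 × 8 = 32000 bits.
Transmission delays (L/R per hop): 666.667, 188.235, 640, 1280 μs; sum = 2774.9 μs.
Propagation delays (d/s per hop): 2160, 5000, 4000, 1733.33 μs; sum = 12893.3 μs.
End-to-end = 15700 μs.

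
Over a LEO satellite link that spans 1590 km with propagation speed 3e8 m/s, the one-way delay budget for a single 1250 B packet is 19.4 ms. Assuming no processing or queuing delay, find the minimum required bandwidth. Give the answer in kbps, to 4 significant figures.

709.2 kbps

L = 10000 bits.
Propagation delay = 1590000 / 300000000 = 5.3 ms.
Transmission budget = 19.4 − 5.3 = 14.1 ms.
R ≥ L / t_tx = 10000 bits / 0.0141 s = 709.2 kbps.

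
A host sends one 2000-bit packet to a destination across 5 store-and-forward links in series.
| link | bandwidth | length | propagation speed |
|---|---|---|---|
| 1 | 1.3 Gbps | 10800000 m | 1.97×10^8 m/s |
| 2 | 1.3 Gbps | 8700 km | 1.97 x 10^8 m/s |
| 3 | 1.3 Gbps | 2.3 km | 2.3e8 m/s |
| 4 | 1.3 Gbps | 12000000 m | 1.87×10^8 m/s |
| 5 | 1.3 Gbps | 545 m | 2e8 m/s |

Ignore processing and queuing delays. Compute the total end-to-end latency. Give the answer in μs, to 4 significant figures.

Transmission delay per hop = L/R = 2000/1300000000 = 1.53846 μs; 5 hops → 7.69231 μs.
Propagation delays (d/s per hop): 54822.3, 44162.4, 10, 64171.1, 2.725 μs; sum = 163169 μs.
End-to-end = 163200 μs.

163200 μs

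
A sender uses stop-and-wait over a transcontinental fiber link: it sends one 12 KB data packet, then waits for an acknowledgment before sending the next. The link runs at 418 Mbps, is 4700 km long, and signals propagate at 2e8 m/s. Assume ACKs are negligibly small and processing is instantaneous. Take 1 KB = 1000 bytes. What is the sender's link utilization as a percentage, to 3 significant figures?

0.486 %

t_tx = L/R = 96000/418000000 = 0.000229665 s.
t_prop = 4700000/200000000 = 0.0235 s; RTT = 0.047 s.
Cycle = t_tx + RTT = 0.0472297 s.
Utilization = t_tx / cycle = 0.000229665/0.0472297 = 0.486 %.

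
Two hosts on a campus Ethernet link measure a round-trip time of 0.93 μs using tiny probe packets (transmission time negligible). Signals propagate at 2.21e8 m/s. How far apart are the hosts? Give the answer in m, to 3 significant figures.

One-way propagation = RTT/2 = 0.465 μs.
d = s × t = 221000000 × 4.65e-07 = 103 m.

103 m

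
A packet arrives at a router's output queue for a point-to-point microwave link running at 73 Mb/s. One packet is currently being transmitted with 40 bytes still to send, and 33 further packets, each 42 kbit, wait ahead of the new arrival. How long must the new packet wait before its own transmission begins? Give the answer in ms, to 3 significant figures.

19.0 ms

Each queued packet: L/R = 42000/73000000 = 0.575342 ms.
33 queued → 18.9863 ms.
Plus remaining 320 bits of current packet: 0.00438356 ms.
Queuing delay = 19.0 ms.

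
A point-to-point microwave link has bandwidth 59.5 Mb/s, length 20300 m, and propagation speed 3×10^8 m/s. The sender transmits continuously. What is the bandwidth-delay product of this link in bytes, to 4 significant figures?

Propagation delay = 20300 / 300000000 = 6.76667e-05 s.
BDP = R × t_prop = 59500000 × 6.76667e-05 = 4026.17 bits.
In bytes: 4026.17/8 = 503.3 bytes.

503.3 bytes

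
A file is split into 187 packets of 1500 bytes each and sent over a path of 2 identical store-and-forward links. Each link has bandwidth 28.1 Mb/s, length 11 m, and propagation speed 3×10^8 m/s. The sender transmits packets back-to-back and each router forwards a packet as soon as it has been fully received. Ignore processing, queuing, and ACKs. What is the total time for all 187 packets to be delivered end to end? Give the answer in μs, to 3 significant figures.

Per-hop transmission t_tx = L/R = 12000/28100000 = 427.046 μs.
Per-hop propagation t_prop = 11/300000000 = 0.0366667 μs.
Pipeline fill: first packet needs 2·t_tx to clear all hops; remaining 186 packets each add one t_tx.
Total = (2+187-1)·t_tx + 2·t_prop = 188·427.046 + 2·0.0366667 = 80300 μs.

80300 μs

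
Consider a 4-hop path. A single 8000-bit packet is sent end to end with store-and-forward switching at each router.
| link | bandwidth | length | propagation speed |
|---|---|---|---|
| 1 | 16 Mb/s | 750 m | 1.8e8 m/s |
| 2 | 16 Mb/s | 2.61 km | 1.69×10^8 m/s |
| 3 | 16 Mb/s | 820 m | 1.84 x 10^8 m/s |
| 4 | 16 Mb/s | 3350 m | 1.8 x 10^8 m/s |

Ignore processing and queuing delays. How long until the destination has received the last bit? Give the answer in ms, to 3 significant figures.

2.04 ms

Transmission delay per hop = L/R = 8000/16000000 = 0.5 ms; 4 hops → 2 ms.
Propagation delays (d/s per hop): 0.00416667, 0.0154438, 0.00445652, 0.0186111 ms; sum = 0.0426781 ms.
End-to-end = 2.04 ms.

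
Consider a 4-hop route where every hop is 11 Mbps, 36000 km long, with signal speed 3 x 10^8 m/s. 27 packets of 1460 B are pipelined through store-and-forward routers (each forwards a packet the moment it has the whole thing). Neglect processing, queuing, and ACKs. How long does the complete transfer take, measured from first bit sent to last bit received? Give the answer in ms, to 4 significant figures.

Per-hop transmission t_tx = L/R = 11680/11000000 = 1.06182 ms.
Per-hop propagation t_prop = 36000000/300000000 = 120 ms.
Pipeline fill: first packet needs 4·t_tx to clear all hops; remaining 26 packets each add one t_tx.
Total = (4+27-1)·t_tx + 4·t_prop = 30·1.06182 + 4·120 = 511.9 ms.

511.9 ms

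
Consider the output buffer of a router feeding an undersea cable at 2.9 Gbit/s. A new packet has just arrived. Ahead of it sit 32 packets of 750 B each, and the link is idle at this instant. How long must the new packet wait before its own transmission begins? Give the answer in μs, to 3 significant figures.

Each queued packet: L/R = 6000/2900000000 = 2.06897 μs.
32 queued → 66.2069 μs.
Queuing delay = 66.2 μs.

66.2 μs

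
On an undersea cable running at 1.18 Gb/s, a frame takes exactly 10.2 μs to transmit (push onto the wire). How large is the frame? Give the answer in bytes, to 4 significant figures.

L = R × t_tx = 1180000000 b/s × 1.02e-05 s = 12036 bits.
In bytes: 12036 / 8 = 1505 bytes.

1505 bytes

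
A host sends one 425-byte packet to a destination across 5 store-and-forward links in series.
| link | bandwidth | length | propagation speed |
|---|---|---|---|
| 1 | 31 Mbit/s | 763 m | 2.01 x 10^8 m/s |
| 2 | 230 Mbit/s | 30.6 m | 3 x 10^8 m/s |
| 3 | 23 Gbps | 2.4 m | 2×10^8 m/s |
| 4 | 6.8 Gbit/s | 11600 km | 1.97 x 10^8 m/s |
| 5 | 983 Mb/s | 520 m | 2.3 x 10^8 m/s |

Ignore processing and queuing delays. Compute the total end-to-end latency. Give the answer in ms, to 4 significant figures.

L = 425 × 8 = 3400 bits.
Transmission delays (L/R per hop): 0.109677, 0.0147826, 0.000147826, 0.0005, 0.0034588 ms; sum = 0.128567 ms.
Propagation delays (d/s per hop): 0.00379602, 0.000102, 1.2e-05, 58.8832, 0.00226087 ms; sum = 58.8894 ms.
End-to-end = 59.02 ms.

59.02 ms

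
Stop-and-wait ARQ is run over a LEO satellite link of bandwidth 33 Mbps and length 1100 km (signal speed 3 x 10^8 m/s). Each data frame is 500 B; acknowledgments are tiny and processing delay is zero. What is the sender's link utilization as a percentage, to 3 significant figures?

t_tx = L/R = 4000/33000000 = 0.000121212 s.
t_prop = 1100000/300000000 = 0.00366667 s; RTT = 0.00733333 s.
Cycle = t_tx + RTT = 0.00745455 s.
Utilization = t_tx / cycle = 0.000121212/0.00745455 = 1.63 %.

1.63 %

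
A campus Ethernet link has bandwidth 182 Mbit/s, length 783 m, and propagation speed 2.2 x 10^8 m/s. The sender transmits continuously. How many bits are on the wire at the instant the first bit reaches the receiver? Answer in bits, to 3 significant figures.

Propagation delay = 783 / 2.2e+08 = 3.55909e-06 s.
BDP = R × t_prop = 182000000 × 3.55909e-06 = 647.755 bits.

648 bits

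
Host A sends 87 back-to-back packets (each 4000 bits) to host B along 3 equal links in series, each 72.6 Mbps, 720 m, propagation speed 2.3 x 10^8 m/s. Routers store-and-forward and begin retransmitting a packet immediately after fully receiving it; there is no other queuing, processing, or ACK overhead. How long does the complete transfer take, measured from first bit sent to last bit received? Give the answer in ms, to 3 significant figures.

4.91 ms

Per-hop transmission t_tx = L/R = 4000/72600000 = 0.0550964 ms.
Per-hop propagation t_prop = 720/2.3e+08 = 0.00313043 ms.
Pipeline fill: first packet needs 3·t_tx to clear all hops; remaining 86 packets each add one t_tx.
Total = (3+87-1)·t_tx + 3·t_prop = 89·0.0550964 + 3·0.00313043 = 4.91 ms.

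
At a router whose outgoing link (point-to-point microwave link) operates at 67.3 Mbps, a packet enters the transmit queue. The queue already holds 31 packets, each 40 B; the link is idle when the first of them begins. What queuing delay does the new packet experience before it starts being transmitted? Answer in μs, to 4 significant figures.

147.4 μs

Each queued packet: L/R = 320/67300000 = 4.75483 μs.
31 queued → 147.4 μs.
Queuing delay = 147.4 μs.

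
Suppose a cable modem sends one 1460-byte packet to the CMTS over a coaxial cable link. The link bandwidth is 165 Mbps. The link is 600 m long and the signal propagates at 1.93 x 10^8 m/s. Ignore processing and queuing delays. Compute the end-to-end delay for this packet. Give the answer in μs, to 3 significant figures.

73.9 μs

L = 1460 × 8 = 11680 bits.
Transmission delay = L/R = 11680 / 165000000 = 70.7879 μs.
Propagation delay = d/s = 600 m / 193000000 m/s = 3.10881 μs.
Total = 73.9 μs.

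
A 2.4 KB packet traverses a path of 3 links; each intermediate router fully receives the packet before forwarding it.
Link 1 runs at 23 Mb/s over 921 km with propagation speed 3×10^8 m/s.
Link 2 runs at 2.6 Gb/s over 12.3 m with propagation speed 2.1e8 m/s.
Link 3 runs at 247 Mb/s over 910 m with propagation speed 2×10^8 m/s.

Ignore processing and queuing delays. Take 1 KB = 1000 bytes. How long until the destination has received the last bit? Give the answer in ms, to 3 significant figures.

L = 19200 bits.
Transmission delays (L/R per hop): 0.834783, 0.00738462, 0.0777328 ms; sum = 0.9199 ms.
Propagation delays (d/s per hop): 3.07, 5.85714e-05, 0.00455 ms; sum = 3.07461 ms.
End-to-end = 3.99 ms.

3.99 ms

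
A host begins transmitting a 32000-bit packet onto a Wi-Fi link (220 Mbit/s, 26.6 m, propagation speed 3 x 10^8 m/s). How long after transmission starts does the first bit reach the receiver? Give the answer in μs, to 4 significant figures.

0.08867 μs

First bit experiences only propagation delay: d/s = 26.6/300000000 = 0.08867 μs.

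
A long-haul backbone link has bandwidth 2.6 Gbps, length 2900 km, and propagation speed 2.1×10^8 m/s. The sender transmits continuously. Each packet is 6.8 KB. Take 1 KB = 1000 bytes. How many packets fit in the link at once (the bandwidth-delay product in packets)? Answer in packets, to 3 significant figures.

Propagation delay = 2900000 / 210000000 = 0.0138095 s.
BDP = R × t_prop = 2600000000 × 0.0138095 = 35904800 bits.
In packets of 54400 bits: 660 packets.

660 packets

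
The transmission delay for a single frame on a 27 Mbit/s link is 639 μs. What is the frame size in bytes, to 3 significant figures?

2160 bytes

L = R × t_tx = 27000000 b/s × 0.000639 s = 17253 bits.
In bytes: 17253 / 8 = 2160 bytes.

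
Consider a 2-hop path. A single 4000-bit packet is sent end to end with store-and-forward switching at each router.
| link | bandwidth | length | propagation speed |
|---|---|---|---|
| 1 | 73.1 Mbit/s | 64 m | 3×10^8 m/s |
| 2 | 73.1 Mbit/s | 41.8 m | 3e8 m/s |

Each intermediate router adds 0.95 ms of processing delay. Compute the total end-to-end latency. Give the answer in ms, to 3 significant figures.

1.06 ms

Transmission delay per hop = L/R = 4000/73100000 = 0.0547196 ms; 2 hops → 0.109439 ms.
Propagation delays (d/s per hop): 0.000213333, 0.000139333 ms; sum = 0.000352667 ms.
Processing at 1 router(s): 1 × 0.95 ms = 0.95 ms.
End-to-end = 1.06 ms.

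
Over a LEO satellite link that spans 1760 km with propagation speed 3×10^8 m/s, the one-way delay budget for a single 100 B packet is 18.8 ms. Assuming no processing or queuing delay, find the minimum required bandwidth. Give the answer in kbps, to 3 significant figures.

61.9 kbps

L = 800 bits.
Propagation delay = 1760000 / 300000000 = 5.86667 ms.
Transmission budget = 18.8 − 5.86667 = 12.9333 ms.
R ≥ L / t_tx = 800 bits / 0.0129333 s = 61.9 kbps.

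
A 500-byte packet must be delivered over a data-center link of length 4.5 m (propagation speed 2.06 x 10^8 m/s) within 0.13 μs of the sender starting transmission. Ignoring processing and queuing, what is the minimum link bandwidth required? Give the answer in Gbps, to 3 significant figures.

L = 4000 bits.
Propagation delay = 4.5 / 206000000 = 0.0218447 μs.
Transmission budget = 0.13 − 0.0218447 = 0.108155 μs.
R ≥ L / t_tx = 4000 bits / 1.08155e-07 s = 37.0 Gbps.

37.0 Gbps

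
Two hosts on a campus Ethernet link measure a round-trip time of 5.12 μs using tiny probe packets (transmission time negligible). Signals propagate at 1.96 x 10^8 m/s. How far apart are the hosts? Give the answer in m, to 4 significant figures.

501.8 m

One-way propagation = RTT/2 = 2.56 μs.
d = s × t = 196000000 × 2.56e-06 = 501.8 m.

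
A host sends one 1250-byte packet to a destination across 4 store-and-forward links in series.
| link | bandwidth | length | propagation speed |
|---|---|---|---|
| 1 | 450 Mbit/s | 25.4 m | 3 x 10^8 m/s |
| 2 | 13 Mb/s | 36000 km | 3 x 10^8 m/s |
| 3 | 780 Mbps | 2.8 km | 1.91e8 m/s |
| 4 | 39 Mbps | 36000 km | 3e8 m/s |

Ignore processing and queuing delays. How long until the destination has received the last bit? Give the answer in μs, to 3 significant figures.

241000 μs

L = 1250 × 8 = 10000 bits.
Transmission delays (L/R per hop): 22.2222, 769.231, 12.8205, 256.41 μs; sum = 1060.68 μs.
Propagation delays (d/s per hop): 0.0846667, 120000, 14.6597, 120000 μs; sum = 240015 μs.
End-to-end = 241000 μs.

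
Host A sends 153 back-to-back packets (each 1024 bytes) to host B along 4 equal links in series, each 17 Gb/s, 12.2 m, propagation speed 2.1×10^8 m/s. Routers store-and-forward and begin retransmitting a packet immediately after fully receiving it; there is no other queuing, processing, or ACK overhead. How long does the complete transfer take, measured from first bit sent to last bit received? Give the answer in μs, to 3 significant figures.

75.4 μs

Per-hop transmission t_tx = L/R = 8192/17000000000 = 0.481882 μs.
Per-hop propagation t_prop = 12.2/210000000 = 0.0580952 μs.
Pipeline fill: first packet needs 4·t_tx to clear all hops; remaining 152 packets each add one t_tx.
Total = (4+153-1)·t_tx + 4·t_prop = 156·0.481882 + 4·0.0580952 = 75.4 μs.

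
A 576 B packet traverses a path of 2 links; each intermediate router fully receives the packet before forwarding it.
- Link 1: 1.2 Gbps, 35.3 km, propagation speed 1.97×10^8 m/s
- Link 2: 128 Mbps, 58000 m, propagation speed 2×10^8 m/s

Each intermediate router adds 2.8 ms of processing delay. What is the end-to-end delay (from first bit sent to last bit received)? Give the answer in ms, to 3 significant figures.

L = 576 × 8 = 4608 bits.
Transmission delays (L/R per hop): 0.00384, 0.036 ms; sum = 0.03984 ms.
Propagation delays (d/s per hop): 0.179188, 0.29 ms; sum = 0.469188 ms.
Processing at 1 router(s): 1 × 2.8 ms = 2.8 ms.
End-to-end = 3.31 ms.

3.31 ms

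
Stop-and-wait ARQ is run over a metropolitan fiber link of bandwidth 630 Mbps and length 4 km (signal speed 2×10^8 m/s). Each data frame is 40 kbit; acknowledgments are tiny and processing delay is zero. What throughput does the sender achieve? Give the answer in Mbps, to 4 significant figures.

t_tx = L/R = 40000/630000000 = 6.34921e-05 s.
t_prop = 4000/200000000 = 2e-05 s; RTT = 4e-05 s.
Cycle = t_tx + RTT = 0.000103492 s.
Throughput = L / cycle = 40000 / 0.000103492 = 386.5 Mbps.

386.5 Mbps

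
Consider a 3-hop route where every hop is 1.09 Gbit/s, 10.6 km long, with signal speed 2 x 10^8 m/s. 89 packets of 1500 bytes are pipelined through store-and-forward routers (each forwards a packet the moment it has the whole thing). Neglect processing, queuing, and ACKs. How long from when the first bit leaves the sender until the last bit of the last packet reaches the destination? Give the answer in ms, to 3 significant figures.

Per-hop transmission t_tx = L/R = 12000/1090000000 = 0.0110092 ms.
Per-hop propagation t_prop = 10600/200000000 = 0.053 ms.
Pipeline fill: first packet needs 3·t_tx to clear all hops; remaining 88 packets each add one t_tx.
Total = (3+89-1)·t_tx + 3·t_prop = 91·0.0110092 + 3·0.053 = 1.16 ms.

1.16 ms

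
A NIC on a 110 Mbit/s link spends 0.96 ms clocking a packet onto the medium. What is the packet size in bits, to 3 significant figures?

106000 bits

L = R × t_tx = 110000000 b/s × 0.00096 s = 105600 bits.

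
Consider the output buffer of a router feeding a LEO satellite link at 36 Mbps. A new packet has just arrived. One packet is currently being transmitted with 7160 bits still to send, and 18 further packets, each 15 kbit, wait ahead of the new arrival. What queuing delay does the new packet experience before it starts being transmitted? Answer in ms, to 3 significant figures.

Each queued packet: L/R = 15000/36000000 = 0.416667 ms.
18 queued → 7.5 ms.
Plus remaining 7160 bits of current packet: 0.198889 ms.
Queuing delay = 7.70 ms.

7.70 ms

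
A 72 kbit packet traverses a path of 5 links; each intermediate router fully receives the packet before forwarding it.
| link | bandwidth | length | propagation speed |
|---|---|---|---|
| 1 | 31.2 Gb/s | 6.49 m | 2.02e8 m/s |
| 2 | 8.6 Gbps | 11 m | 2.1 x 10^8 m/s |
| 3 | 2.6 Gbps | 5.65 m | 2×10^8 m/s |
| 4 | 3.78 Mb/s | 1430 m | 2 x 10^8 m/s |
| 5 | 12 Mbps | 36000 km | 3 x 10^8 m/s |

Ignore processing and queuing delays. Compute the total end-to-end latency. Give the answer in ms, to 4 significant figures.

L = 72000 bits.
Transmission delays (L/R per hop): 0.00230769, 0.00837209, 0.0276923, 19.0476, 6 ms; sum = 25.086 ms.
Propagation delays (d/s per hop): 3.21287e-05, 5.2381e-05, 2.825e-05, 0.00715, 120 ms; sum = 120.007 ms.
End-to-end = 145.1 ms.

145.1 ms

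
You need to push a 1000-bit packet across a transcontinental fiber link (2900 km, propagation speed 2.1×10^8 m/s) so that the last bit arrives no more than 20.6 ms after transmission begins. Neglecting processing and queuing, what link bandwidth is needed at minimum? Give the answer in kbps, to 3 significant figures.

147 kbps

Propagation delay = 2900000 / 210000000 = 13.8095 ms.
Transmission budget = 20.6 − 13.8095 = 6.79048 ms.
R ≥ L / t_tx = 1000 bits / 0.00679048 s = 147 kbps.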